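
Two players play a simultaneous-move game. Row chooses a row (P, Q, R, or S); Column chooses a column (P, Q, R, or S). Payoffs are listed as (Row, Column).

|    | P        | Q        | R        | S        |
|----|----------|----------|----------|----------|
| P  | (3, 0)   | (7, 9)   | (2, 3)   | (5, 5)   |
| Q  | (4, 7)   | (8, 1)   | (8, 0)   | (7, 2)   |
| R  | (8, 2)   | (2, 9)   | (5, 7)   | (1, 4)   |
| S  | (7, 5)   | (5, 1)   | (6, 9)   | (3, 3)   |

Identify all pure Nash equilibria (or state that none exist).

Check mutual best responses: a cell is a NE iff neither player can gain by unilaterally deviating.
Row's best responses — vs P: R (payoff 8); vs Q: Q (payoff 8); vs R: Q (payoff 8); vs S: Q (payoff 7).
Column's best responses — vs P: Q (payoff 9); vs Q: P (payoff 7); vs R: Q (payoff 9); vs S: R (payoff 9).
No cell has both players best-responding. For instance, Row's best reply to P is R, but against R Column prefers Q over P.

No pure-strategy Nash equilibrium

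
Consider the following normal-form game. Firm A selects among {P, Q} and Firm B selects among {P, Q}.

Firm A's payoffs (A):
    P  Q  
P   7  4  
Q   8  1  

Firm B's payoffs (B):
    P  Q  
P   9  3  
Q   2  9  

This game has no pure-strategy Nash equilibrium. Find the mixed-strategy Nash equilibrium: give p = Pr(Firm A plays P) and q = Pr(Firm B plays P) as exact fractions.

In a mixed NE each player is indifferent between their pure strategies, so the opponent's mix sets the indifference.
Firm B indifferent between P and Q: p·9 + (1−p)·2 = p·3 + (1−p)·9 ⟹ 2 + 7p = 9 + (-6)p ⟹ p = 7/13.
Firm A indifferent between P and Q: q·7 + (1−q)·4 = q·8 + (1−q)·1 ⟹ 4 + 3q = 1 + 7q ⟹ q = 3/4.

p = 7/13, q = 3/4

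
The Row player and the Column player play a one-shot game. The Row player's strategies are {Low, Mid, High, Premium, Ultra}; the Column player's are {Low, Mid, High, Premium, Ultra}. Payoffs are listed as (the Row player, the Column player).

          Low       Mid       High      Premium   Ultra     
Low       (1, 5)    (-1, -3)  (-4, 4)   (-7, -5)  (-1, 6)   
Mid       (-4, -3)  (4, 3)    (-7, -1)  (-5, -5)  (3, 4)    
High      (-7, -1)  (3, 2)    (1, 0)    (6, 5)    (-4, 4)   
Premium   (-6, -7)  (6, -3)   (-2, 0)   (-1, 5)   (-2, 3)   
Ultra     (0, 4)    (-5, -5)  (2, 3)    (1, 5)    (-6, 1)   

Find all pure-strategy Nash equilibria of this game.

(Mid, Ultra) and (High, Premium)

Find each player's best response to every opponent strategy; NE are the intersections.
The Row player's best responses — vs Low: Low (payoff 1); vs Mid: Premium (payoff 6); vs High: Ultra (payoff 2); vs Premium: High (payoff 6); vs Ultra: Mid (payoff 3).
The Column player's best responses — vs Low: Ultra (payoff 6); vs Mid: Ultra (payoff 4); vs High: Premium (payoff 5); vs Premium: Premium (payoff 5); vs Ultra: Premium (payoff 5).
Mutual best responses occur at (Mid, Ultra) and (High, Premium); at each, neither player gains by switching.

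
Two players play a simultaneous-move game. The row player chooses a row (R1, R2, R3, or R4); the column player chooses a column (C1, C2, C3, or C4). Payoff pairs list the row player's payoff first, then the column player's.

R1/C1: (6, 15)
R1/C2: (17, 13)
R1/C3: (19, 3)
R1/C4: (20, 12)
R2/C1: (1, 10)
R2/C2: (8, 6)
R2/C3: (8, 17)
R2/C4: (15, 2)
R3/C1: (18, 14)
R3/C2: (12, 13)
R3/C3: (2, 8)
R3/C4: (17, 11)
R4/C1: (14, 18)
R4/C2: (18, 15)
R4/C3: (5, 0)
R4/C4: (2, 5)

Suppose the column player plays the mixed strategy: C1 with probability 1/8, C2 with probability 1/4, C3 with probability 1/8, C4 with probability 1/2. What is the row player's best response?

R1

The row player's best reply maximizes expected payoff against the mix.
R1: (1/8)·6 + (1/4)·17 + (1/8)·19 + (1/2)·20 = 139/8
R2: (1/8)·1 + (1/4)·8 + (1/8)·8 + (1/2)·15 = 85/8
R3: (1/8)·18 + (1/4)·12 + (1/8)·2 + (1/2)·17 = 14
R4: (1/8)·14 + (1/4)·18 + (1/8)·5 + (1/2)·2 = 63/8
Highest expected payoff is 139/8, from R1.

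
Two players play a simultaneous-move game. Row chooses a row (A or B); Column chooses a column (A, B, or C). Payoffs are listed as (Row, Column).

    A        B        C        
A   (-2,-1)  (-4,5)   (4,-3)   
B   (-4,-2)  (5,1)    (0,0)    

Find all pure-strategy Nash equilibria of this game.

Find each player's best response to every opponent strategy; NE are the intersections.
Row's best responses — vs A: A (payoff -2); vs B: B (payoff 5); vs C: A (payoff 4).
Column's best responses — vs A: B (payoff 5); vs B: B (payoff 1).
The only mutual best response is (B, B); neither player gains by switching there.

(B, B)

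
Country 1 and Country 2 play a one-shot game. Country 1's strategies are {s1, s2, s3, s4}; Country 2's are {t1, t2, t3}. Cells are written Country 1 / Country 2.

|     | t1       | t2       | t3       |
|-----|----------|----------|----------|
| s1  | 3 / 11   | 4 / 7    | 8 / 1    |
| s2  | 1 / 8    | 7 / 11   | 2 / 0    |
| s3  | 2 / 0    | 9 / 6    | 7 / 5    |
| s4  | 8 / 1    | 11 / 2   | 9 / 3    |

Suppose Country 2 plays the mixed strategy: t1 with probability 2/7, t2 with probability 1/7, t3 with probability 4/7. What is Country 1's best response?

Country 1's best reply maximizes expected payoff against the mix.
s1: (2/7)·3 + (1/7)·4 + (4/7)·8 = 6
s2: (2/7)·1 + (1/7)·7 + (4/7)·2 = 17/7
s3: (2/7)·2 + (1/7)·9 + (4/7)·7 = 41/7
s4: (2/7)·8 + (1/7)·11 + (4/7)·9 = 9
Highest expected payoff is 9, from s4.

s4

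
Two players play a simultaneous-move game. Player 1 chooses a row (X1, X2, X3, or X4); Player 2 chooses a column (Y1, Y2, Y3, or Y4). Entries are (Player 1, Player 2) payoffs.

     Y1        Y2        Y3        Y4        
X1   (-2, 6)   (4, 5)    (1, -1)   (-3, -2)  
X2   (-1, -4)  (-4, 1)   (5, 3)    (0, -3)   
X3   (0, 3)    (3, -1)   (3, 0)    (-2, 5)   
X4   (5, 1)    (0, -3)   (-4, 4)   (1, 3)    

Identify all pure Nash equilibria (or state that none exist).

(X2, Y3)

A profile is a Nash equilibrium when each player is best-responding to the other.
Player 1's best responses — vs Y1: X4 (payoff 5); vs Y2: X1 (payoff 4); vs Y3: X2 (payoff 5); vs Y4: X4 (payoff 1).
Player 2's best responses — vs X1: Y1 (payoff 6); vs X2: Y3 (payoff 3); vs X3: Y4 (payoff 5); vs X4: Y3 (payoff 4).
The only mutual best response is (X2, Y3); neither player gains by switching there.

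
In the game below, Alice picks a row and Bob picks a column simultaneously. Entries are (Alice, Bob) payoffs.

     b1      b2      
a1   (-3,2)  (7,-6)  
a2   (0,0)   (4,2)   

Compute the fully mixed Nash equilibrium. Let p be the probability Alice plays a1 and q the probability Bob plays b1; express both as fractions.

p = 1/5, q = 1/2

Each player's mixing probability is pinned down by making the *other* player indifferent.
Bob indifferent between b1 and b2: p·2 + (1−p)·0 = p·(-6) + (1−p)·2 ⟹ 0 + 2p = 2 + (-8)p ⟹ p = 1/5.
Alice indifferent between a1 and a2: q·(-3) + (1−q)·7 = q·0 + (1−q)·4 ⟹ 7 + (-10)q = 4 + (-4)q ⟹ q = 1/2.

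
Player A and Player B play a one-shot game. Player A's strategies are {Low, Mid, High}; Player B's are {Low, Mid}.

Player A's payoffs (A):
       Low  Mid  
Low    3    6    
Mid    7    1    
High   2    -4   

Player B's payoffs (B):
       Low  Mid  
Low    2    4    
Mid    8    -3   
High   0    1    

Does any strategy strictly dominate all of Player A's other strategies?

No strictly dominant strategy

Check whether one of Player A's strategies beats all alternatives regardless of what the opponent does.
Low is not dominant: against Low, Mid gives 7 > 3.
Mid is not dominant: against Mid, Low gives 6 > 1.
High is not dominant: against Low, Low gives 3 > 2.
No single strategy is best against every opponent action.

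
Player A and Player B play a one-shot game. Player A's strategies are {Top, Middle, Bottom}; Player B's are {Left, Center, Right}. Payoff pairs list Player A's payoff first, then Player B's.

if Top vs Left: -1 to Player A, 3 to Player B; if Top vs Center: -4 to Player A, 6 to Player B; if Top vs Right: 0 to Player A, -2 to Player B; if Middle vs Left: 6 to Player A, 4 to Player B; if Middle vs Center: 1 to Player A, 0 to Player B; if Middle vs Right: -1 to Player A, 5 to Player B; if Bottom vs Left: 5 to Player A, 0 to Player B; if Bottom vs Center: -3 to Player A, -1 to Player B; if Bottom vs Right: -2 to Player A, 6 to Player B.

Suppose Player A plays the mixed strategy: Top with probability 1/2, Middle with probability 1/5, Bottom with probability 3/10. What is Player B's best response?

Center

Player B's best reply maximizes expected payoff against the mix.
Left: (1/2)·3 + (1/5)·4 + (3/10)·0 = 23/10
Center: (1/2)·6 + (1/5)·0 + (3/10)·(-1) = 27/10
Right: (1/2)·(-2) + (1/5)·5 + (3/10)·6 = 9/5
Highest expected payoff is 27/10, from Center.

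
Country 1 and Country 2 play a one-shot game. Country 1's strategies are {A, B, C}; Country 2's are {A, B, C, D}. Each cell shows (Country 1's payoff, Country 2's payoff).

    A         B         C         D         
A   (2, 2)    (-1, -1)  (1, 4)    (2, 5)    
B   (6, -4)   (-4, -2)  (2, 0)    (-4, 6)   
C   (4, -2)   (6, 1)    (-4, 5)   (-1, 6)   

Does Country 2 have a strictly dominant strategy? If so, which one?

Check whether one of Country 2's strategies beats all alternatives regardless of what the opponent does.
D strictly dominates: vs A: 5 > each of {2, -1, 4}; vs B: 6 > each of {-4, -2, 0}; vs C: 6 > each of {-2, 1, 5}.

D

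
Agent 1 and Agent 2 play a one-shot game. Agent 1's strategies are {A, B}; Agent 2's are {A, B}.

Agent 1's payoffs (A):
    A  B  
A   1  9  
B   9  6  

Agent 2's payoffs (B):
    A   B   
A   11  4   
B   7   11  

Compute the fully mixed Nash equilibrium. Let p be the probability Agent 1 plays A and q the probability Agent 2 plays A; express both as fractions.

p = 4/11, q = 3/11

Each player's mixing probability is pinned down by making the *other* player indifferent.
Agent 2 indifferent between A and B: p·11 + (1−p)·7 = p·4 + (1−p)·11 ⟹ 7 + 4p = 11 + (-7)p ⟹ p = 4/11.
Agent 1 indifferent between A and B: q·1 + (1−q)·9 = q·9 + (1−q)·6 ⟹ 9 + (-8)q = 6 + 3q ⟹ q = 3/11.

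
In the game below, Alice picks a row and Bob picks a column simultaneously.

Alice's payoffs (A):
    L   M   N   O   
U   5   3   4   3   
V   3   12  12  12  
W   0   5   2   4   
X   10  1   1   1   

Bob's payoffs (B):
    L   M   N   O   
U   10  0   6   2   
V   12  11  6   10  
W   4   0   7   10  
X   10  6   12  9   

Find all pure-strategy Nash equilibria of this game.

Check mutual best responses: a cell is a NE iff neither player can gain by unilaterally deviating.
Alice's best responses — vs L: X (payoff 10); vs M: V (payoff 12); vs N: V (payoff 12); vs O: V (payoff 12).
Bob's best responses — vs U: L (payoff 10); vs V: L (payoff 12); vs W: O (payoff 10); vs X: N (payoff 12).
No cell has both players best-responding. For instance, Alice's best reply to N is V, but against V Bob prefers L over N.

There is no pure-strategy Nash equilibrium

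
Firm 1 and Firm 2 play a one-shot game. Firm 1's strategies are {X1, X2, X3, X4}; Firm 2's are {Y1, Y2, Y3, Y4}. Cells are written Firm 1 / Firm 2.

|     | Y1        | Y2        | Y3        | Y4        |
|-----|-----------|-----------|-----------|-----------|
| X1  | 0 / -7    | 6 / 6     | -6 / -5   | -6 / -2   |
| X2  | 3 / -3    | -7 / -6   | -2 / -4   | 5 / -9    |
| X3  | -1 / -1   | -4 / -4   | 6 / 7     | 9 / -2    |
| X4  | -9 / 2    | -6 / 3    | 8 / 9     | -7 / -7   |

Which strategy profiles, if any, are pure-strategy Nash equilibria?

(X1, Y2), (X2, Y1), and (X4, Y3)

A profile is a Nash equilibrium when each player is best-responding to the other.
Firm 1's best responses — vs Y1: X2 (payoff 3); vs Y2: X1 (payoff 6); vs Y3: X4 (payoff 8); vs Y4: X3 (payoff 9).
Firm 2's best responses — vs X1: Y2 (payoff 6); vs X2: Y1 (payoff -3); vs X3: Y3 (payoff 7); vs X4: Y3 (payoff 9).
Mutual best responses occur at (X1, Y2), (X2, Y1), and (X4, Y3); at each, neither player gains by switching.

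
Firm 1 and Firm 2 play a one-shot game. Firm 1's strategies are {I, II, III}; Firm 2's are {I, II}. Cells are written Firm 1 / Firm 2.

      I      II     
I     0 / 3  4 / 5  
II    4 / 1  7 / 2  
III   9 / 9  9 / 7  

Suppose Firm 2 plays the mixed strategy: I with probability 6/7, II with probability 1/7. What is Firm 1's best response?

Firm 1's best reply maximizes expected payoff against the mix.
I: (6/7)·0 + (1/7)·4 = 4/7
II: (6/7)·4 + (1/7)·7 = 31/7
III: (6/7)·9 + (1/7)·9 = 9
Highest expected payoff is 9, from III.

III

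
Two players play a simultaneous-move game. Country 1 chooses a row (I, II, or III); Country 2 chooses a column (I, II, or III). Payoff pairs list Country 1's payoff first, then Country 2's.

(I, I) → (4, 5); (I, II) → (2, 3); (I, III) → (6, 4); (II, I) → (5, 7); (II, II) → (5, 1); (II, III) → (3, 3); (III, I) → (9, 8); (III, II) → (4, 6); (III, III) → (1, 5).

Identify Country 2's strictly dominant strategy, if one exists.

I

A strategy is strictly dominant if it gives Country 2 a strictly higher payoff than every other strategy, against every choice by the opponent.
I strictly dominates: vs I: 5 > each of {3, 4}; vs II: 7 > each of {1, 3}; vs III: 8 > each of {6, 5}.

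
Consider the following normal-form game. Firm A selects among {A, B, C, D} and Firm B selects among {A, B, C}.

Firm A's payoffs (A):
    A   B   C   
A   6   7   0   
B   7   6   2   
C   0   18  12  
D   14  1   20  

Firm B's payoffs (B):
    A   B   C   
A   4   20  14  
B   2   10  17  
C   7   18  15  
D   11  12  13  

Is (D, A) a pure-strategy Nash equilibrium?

Holding Firm B at A: Firm A gets 14 from D, versus 6 from A, 7 from B, 0 from C. No profitable deviation for Firm A.
Holding Firm A at D: Firm B gets 11 from A but could get 13 by switching to C. Firm B has a profitable deviation.

No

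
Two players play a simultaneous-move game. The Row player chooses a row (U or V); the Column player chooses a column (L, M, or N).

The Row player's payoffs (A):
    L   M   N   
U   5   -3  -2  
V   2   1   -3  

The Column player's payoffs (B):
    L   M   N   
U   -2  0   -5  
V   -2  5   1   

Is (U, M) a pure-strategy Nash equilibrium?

Holding the Column player at M: the Row player gets -3 from U but could get 1 by switching to V. The Row player has a profitable deviation.

No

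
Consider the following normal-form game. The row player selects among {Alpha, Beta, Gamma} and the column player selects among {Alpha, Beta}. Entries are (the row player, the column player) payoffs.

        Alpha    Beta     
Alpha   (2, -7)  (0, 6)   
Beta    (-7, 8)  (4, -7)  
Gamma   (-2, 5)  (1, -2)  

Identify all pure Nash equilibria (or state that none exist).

A profile is a Nash equilibrium when each player is best-responding to the other.
The row player's best responses — vs Alpha: Alpha (payoff 2); vs Beta: Beta (payoff 4).
The column player's best responses — vs Alpha: Beta (payoff 6); vs Beta: Alpha (payoff 8); vs Gamma: Alpha (payoff 5).
No cell has both players best-responding. For instance, the row player's best reply to Alpha is Alpha, but against Alpha the column player prefers Beta over Alpha.

None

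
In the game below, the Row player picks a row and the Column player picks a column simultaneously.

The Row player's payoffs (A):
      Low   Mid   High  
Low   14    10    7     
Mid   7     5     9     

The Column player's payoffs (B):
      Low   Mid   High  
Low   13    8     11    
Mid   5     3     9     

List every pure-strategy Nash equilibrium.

(Low, Low) and (Mid, High)

A profile is a Nash equilibrium when each player is best-responding to the other.
The Row player's best responses — vs Low: Low (payoff 14); vs Mid: Low (payoff 10); vs High: Mid (payoff 9).
The Column player's best responses — vs Low: Low (payoff 13); vs Mid: High (payoff 9).
Mutual best responses occur at (Low, Low) and (Mid, High); at each, neither player gains by switching.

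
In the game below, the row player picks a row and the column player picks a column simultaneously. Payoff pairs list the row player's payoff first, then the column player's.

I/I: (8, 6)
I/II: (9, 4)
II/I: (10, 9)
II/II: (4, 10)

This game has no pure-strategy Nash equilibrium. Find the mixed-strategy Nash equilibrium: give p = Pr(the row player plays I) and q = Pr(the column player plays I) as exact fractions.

In a mixed NE each player is indifferent between their pure strategies, so the opponent's mix sets the indifference.
The column player indifferent between I and II: p·6 + (1−p)·9 = p·4 + (1−p)·10 ⟹ 9 + (-3)p = 10 + (-6)p ⟹ p = 1/3.
The row player indifferent between I and II: q·8 + (1−q)·9 = q·10 + (1−q)·4 ⟹ 9 + (-1)q = 4 + 6q ⟹ q = 5/7.

p = 1/3, q = 5/7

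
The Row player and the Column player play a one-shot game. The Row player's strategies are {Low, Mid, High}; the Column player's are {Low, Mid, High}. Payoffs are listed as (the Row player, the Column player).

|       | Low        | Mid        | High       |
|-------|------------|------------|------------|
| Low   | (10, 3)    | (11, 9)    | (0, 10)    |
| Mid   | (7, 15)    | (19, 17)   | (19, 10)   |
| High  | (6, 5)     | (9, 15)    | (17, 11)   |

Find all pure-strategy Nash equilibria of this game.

(Mid, Mid)

Find each player's best response to every opponent strategy; NE are the intersections.
The Row player's best responses — vs Low: Low (payoff 10); vs Mid: Mid (payoff 19); vs High: Mid (payoff 19).
The Column player's best responses — vs Low: High (payoff 10); vs Mid: Mid (payoff 17); vs High: Mid (payoff 15).
The only mutual best response is (Mid, Mid); neither player gains by switching there.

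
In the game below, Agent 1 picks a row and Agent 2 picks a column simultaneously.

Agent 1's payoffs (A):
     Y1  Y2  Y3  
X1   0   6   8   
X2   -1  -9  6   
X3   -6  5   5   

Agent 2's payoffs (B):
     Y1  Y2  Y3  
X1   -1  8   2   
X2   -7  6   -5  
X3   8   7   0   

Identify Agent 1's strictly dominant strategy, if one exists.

Check whether one of Agent 1's strategies beats all alternatives regardless of what the opponent does.
X1 strictly dominates: vs Y1: 0 > each of {-1, -6}; vs Y2: 6 > each of {-9, 5}; vs Y3: 8 > each of {6, 5}.

X1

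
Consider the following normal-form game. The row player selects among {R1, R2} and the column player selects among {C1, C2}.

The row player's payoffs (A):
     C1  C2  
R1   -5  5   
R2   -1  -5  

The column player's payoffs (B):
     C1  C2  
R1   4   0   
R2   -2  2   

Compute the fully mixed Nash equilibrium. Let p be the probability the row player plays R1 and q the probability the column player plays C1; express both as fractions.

p = 1/2, q = 5/7

In a mixed NE each player is indifferent between their pure strategies, so the opponent's mix sets the indifference.
The column player indifferent between C1 and C2: p·4 + (1−p)·(-2) = p·0 + (1−p)·2 ⟹ (-2) + 6p = 2 + (-2)p ⟹ p = 1/2.
The row player indifferent between R1 and R2: q·(-5) + (1−q)·5 = q·(-1) + (1−q)·(-5) ⟹ 5 + (-10)q = (-5) + 4q ⟹ q = 5/7.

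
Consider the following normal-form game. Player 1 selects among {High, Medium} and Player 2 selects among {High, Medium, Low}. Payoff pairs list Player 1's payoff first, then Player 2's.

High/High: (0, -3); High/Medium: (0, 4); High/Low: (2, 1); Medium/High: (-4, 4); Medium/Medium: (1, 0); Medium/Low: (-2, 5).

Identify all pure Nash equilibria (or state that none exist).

Check mutual best responses: a cell is a NE iff neither player can gain by unilaterally deviating.
Player 1's best responses — vs High: High (payoff 0); vs Medium: Medium (payoff 1); vs Low: High (payoff 2).
Player 2's best responses — vs High: Medium (payoff 4); vs Medium: Low (payoff 5).
No cell has both players best-responding. For instance, Player 1's best reply to High is High, but against High Player 2 prefers Medium over High.

No pure-strategy Nash equilibrium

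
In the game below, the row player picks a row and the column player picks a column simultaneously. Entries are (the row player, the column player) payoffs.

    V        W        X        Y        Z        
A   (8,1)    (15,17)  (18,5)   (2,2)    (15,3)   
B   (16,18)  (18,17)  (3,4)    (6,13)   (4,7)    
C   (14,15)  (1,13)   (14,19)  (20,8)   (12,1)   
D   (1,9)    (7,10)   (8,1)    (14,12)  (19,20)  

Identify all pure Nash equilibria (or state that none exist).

(B, V) and (D, Z)

Find each player's best response to every opponent strategy; NE are the intersections.
The row player's best responses — vs V: B (payoff 16); vs W: B (payoff 18); vs X: A (payoff 18); vs Y: C (payoff 20); vs Z: D (payoff 19).
The column player's best responses — vs A: W (payoff 17); vs B: V (payoff 18); vs C: X (payoff 19); vs D: Z (payoff 20).
Mutual best responses occur at (B, V) and (D, Z); at each, neither player gains by switching.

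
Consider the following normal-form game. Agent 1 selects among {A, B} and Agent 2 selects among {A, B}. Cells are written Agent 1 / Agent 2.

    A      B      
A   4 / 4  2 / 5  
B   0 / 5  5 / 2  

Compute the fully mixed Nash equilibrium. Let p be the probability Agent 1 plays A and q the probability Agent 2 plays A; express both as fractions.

p = 3/4, q = 3/7

Each player's mixing probability is pinned down by making the *other* player indifferent.
Agent 2 indifferent between A and B: p·4 + (1−p)·5 = p·5 + (1−p)·2 ⟹ 5 + (-1)p = 2 + 3p ⟹ p = 3/4.
Agent 1 indifferent between A and B: q·4 + (1−q)·2 = q·0 + (1−q)·5 ⟹ 2 + 2q = 5 + (-5)q ⟹ q = 3/7.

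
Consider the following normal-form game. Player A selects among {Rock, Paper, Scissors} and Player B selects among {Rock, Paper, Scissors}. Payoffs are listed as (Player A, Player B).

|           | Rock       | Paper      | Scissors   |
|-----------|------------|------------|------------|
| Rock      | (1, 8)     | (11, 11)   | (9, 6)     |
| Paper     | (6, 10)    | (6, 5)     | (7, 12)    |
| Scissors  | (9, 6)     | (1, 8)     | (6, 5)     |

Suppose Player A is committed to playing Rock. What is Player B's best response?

With Player A fixed at Rock, Player B's payoffs are: Rock → 8, Paper → 11, Scissors → 6.
The maximum is 11, achieved by Paper.

Paper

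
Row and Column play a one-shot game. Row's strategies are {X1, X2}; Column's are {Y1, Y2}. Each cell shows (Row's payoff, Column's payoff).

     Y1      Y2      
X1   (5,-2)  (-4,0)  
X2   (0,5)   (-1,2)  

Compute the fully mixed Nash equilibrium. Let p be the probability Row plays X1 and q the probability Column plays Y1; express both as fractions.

In a mixed NE each player is indifferent between their pure strategies, so the opponent's mix sets the indifference.
Column indifferent between Y1 and Y2: p·(-2) + (1−p)·5 = p·0 + (1−p)·2 ⟹ 5 + (-7)p = 2 + (-2)p ⟹ p = 3/5.
Row indifferent between X1 and X2: q·5 + (1−q)·(-4) = q·0 + (1−q)·(-1) ⟹ (-4) + 9q = (-1) + 1q ⟹ q = 3/8.

p = 3/5, q = 3/8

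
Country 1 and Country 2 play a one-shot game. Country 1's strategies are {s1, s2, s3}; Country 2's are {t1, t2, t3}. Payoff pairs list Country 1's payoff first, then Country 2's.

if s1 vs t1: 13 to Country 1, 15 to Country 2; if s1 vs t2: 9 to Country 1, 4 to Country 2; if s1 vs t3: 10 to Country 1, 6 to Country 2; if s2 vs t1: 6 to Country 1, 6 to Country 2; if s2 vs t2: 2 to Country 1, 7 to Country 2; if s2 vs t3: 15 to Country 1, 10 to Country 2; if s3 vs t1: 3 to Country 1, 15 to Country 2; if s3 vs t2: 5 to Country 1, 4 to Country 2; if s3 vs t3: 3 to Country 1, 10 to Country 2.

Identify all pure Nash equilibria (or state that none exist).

Check mutual best responses: a cell is a NE iff neither player can gain by unilaterally deviating.
Country 1's best responses — vs t1: s1 (payoff 13); vs t2: s1 (payoff 9); vs t3: s2 (payoff 15).
Country 2's best responses — vs s1: t1 (payoff 15); vs s2: t3 (payoff 10); vs s3: t1 (payoff 15).
Mutual best responses occur at (s1, t1) and (s2, t3); at each, neither player gains by switching.

(s1, t1) and (s2, t3)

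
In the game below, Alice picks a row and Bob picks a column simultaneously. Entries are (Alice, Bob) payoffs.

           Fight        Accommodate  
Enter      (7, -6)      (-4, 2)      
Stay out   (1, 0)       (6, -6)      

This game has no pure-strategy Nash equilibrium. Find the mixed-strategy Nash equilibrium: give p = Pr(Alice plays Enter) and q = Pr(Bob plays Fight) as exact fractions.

p = 3/7, q = 5/8

In a mixed NE each player is indifferent between their pure strategies, so the opponent's mix sets the indifference.
Bob indifferent between Fight and Accommodate: p·(-6) + (1−p)·0 = p·2 + (1−p)·(-6) ⟹ 0 + (-6)p = (-6) + 8p ⟹ p = 3/7.
Alice indifferent between Enter and Stay out: q·7 + (1−q)·(-4) = q·1 + (1−q)·6 ⟹ (-4) + 11q = 6 + (-5)q ⟹ q = 5/8.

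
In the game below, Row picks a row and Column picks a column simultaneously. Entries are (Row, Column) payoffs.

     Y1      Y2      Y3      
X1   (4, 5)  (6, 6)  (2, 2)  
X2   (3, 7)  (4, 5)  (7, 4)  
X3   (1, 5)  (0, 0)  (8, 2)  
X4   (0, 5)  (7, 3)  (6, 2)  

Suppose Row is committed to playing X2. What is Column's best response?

With Row fixed at X2, Column's payoffs are: Y1 → 7, Y2 → 5, Y3 → 4.
The maximum is 7, achieved by Y1.

Y1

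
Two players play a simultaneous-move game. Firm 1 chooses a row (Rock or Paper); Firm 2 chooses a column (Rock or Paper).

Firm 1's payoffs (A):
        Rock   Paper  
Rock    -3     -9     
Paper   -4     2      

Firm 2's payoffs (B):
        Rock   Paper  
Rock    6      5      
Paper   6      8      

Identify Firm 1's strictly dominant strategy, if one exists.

None

Check whether one of Firm 1's strategies beats all alternatives regardless of what the opponent does.
Rock is not dominant: against Paper, Paper gives 2 > -9.
Paper is not dominant: against Rock, Rock gives -3 > -4.
No single strategy is best against every opponent action.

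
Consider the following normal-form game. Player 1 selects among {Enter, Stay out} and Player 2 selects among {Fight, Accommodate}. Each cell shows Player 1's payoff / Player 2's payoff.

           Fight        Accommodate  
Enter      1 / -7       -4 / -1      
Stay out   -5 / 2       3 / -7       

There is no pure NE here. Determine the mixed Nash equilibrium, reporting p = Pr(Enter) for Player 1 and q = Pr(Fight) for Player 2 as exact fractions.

p = 3/5, q = 7/13

In a mixed NE each player is indifferent between their pure strategies, so the opponent's mix sets the indifference.
Player 2 indifferent between Fight and Accommodate: p·(-7) + (1−p)·2 = p·(-1) + (1−p)·(-7) ⟹ 2 + (-9)p = (-7) + 6p ⟹ p = 3/5.
Player 1 indifferent between Enter and Stay out: q·1 + (1−q)·(-4) = q·(-5) + (1−q)·3 ⟹ (-4) + 5q = 3 + (-8)q ⟹ q = 7/13.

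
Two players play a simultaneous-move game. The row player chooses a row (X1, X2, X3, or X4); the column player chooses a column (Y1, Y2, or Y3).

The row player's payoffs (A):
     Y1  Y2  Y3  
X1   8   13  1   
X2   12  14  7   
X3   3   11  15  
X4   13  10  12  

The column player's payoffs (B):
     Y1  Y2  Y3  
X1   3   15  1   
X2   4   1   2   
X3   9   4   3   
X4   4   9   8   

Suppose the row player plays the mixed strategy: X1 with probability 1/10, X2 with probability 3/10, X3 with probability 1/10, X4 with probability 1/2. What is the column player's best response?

Y2

The column player's best reply maximizes expected payoff against the mix.
Y1: (1/10)·3 + (3/10)·4 + (1/10)·9 + (1/2)·4 = 22/5
Y2: (1/10)·15 + (3/10)·1 + (1/10)·4 + (1/2)·9 = 67/10
Y3: (1/10)·1 + (3/10)·2 + (1/10)·3 + (1/2)·8 = 5
Highest expected payoff is 67/10, from Y2.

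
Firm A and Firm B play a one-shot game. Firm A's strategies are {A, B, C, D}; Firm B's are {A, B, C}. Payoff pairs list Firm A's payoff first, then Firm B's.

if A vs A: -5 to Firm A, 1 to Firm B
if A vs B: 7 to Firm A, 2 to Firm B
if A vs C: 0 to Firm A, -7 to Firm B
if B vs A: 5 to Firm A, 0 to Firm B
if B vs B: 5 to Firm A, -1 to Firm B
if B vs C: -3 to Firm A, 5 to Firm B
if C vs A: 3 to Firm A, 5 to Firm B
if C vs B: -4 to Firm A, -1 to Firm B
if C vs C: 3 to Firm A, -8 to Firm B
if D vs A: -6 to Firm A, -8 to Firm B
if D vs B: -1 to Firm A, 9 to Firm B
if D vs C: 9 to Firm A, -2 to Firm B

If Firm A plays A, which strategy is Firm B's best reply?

With Firm A fixed at A, Firm B's payoffs are: A → 1, B → 2, C → -7.
The maximum is 2, achieved by B.

B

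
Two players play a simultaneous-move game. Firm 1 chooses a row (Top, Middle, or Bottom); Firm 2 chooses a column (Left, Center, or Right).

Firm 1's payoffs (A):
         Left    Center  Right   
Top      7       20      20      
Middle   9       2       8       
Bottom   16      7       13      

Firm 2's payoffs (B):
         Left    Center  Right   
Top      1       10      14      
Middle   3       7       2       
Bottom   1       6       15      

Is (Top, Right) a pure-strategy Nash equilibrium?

Holding Firm 2 at Right: Firm 1 gets 20 from Top, versus 8 from Middle, 13 from Bottom. No profitable deviation for Firm 1.
Holding Firm 1 at Top: Firm 2 gets 14 from Right, versus 1 from Left, 10 from Center. No profitable deviation for Firm 2 either.

Yes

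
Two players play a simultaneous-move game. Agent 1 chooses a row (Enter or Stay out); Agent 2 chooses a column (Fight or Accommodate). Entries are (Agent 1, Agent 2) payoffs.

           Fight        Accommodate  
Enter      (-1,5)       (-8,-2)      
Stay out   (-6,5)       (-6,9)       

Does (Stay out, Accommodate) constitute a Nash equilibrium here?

Yes

Holding Agent 2 at Accommodate: Agent 1 gets -6 from Stay out, versus -8 from Enter. No profitable deviation for Agent 1.
Holding Agent 1 at Stay out: Agent 2 gets 9 from Accommodate, versus 5 from Fight. No profitable deviation for Agent 2 either.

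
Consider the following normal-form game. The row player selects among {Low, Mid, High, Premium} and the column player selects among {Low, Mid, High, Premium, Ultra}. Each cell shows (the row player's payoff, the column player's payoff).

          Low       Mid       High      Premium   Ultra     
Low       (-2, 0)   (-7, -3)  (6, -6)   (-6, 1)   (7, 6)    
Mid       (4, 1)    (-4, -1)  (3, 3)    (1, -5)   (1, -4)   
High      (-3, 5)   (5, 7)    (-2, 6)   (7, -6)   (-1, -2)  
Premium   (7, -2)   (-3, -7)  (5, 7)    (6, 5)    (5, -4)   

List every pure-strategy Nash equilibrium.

Check mutual best responses: a cell is a NE iff neither player can gain by unilaterally deviating.
The row player's best responses — vs Low: Premium (payoff 7); vs Mid: High (payoff 5); vs High: Low (payoff 6); vs Premium: High (payoff 7); vs Ultra: Low (payoff 7).
The column player's best responses — vs Low: Ultra (payoff 6); vs Mid: High (payoff 3); vs High: Mid (payoff 7); vs Premium: High (payoff 7).
Mutual best responses occur at (Low, Ultra) and (High, Mid); at each, neither player gains by switching.

(Low, Ultra) and (High, Mid)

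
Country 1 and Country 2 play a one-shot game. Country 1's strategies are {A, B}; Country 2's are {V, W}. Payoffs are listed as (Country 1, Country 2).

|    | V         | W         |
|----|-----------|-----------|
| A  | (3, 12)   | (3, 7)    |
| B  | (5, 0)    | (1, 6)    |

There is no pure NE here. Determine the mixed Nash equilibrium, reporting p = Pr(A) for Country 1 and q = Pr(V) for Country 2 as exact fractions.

p = 6/11, q = 1/2

Each player's mixing probability is pinned down by making the *other* player indifferent.
Country 2 indifferent between V and W: p·12 + (1−p)·0 = p·7 + (1−p)·6 ⟹ 0 + 12p = 6 + 1p ⟹ p = 6/11.
Country 1 indifferent between A and B: q·3 + (1−q)·3 = q·5 + (1−q)·1 ⟹ 3 + 0q = 1 + 4q ⟹ q = 1/2.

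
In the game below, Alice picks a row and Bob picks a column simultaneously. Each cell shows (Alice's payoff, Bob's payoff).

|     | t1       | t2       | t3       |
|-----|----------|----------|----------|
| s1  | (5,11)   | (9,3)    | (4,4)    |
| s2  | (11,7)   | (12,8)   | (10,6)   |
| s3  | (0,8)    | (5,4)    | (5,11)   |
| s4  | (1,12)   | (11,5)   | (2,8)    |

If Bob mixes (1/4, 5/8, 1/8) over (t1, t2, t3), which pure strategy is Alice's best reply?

s2

Compute Alice's expected payoff from each pure strategy against the given mix.
s1: (1/4)·5 + (5/8)·9 + (1/8)·4 = 59/8
s2: (1/4)·11 + (5/8)·12 + (1/8)·10 = 23/2
s3: (1/4)·0 + (5/8)·5 + (1/8)·5 = 15/4
s4: (1/4)·1 + (5/8)·11 + (1/8)·2 = 59/8
Highest expected payoff is 23/2, from s2.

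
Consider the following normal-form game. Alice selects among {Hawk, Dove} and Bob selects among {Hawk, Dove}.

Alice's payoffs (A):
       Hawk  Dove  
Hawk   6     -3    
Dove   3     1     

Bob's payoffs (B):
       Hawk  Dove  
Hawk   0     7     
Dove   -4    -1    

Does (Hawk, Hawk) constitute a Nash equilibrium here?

No

Holding Bob at Hawk: Alice gets 6 from Hawk, versus 3 from Dove. No profitable deviation for Alice.
Holding Alice at Hawk: Bob gets 0 from Hawk but could get 7 by switching to Dove. Bob has a profitable deviation.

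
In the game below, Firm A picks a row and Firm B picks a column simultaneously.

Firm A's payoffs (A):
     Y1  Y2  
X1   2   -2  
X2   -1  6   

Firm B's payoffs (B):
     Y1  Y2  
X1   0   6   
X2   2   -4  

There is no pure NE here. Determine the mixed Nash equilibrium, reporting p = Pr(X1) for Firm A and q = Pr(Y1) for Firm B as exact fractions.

p = 1/2, q = 8/11

Each player's mixing probability is pinned down by making the *other* player indifferent.
Firm B indifferent between Y1 and Y2: p·0 + (1−p)·2 = p·6 + (1−p)·(-4) ⟹ 2 + (-2)p = (-4) + 10p ⟹ p = 1/2.
Firm A indifferent between X1 and X2: q·2 + (1−q)·(-2) = q·(-1) + (1−q)·6 ⟹ (-2) + 4q = 6 + (-7)q ⟹ q = 8/11.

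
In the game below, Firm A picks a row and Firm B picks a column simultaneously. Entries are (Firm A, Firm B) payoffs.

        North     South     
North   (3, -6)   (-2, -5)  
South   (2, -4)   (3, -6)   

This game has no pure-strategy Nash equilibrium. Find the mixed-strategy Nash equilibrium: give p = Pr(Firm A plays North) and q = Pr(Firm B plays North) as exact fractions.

Each player's mixing probability is pinned down by making the *other* player indifferent.
Firm B indifferent between North and South: p·(-6) + (1−p)·(-4) = p·(-5) + (1−p)·(-6) ⟹ (-4) + (-2)p = (-6) + 1p ⟹ p = 2/3.
Firm A indifferent between North and South: q·3 + (1−q)·(-2) = q·2 + (1−q)·3 ⟹ (-2) + 5q = 3 + (-1)q ⟹ q = 5/6.

p = 2/3, q = 5/6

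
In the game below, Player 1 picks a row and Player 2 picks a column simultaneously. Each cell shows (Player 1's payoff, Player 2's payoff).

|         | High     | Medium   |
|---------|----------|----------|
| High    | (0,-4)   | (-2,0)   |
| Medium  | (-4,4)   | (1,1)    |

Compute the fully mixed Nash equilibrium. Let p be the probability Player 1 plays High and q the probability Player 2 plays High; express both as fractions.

p = 3/7, q = 3/7

In a mixed NE each player is indifferent between their pure strategies, so the opponent's mix sets the indifference.
Player 2 indifferent between High and Medium: p·(-4) + (1−p)·4 = p·0 + (1−p)·1 ⟹ 4 + (-8)p = 1 + (-1)p ⟹ p = 3/7.
Player 1 indifferent between High and Medium: q·0 + (1−q)·(-2) = q·(-4) + (1−q)·1 ⟹ (-2) + 2q = 1 + (-5)q ⟹ q = 3/7.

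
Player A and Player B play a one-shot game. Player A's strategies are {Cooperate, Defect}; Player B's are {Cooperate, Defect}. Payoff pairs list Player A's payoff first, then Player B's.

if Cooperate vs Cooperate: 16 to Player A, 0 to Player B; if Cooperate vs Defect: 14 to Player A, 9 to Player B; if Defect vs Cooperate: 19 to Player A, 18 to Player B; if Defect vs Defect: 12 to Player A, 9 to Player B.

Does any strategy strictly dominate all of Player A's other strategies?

None

Check whether one of Player A's strategies beats all alternatives regardless of what the opponent does.
Cooperate is not dominant: against Cooperate, Defect gives 19 > 16.
Defect is not dominant: against Defect, Cooperate gives 14 > 12.
No single strategy is best against every opponent action.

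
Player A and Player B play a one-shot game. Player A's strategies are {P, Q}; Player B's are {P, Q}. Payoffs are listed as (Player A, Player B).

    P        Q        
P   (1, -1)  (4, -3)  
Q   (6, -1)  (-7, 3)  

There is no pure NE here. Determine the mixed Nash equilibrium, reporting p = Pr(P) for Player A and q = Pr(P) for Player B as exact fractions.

p = 2/3, q = 11/16

In a mixed NE each player is indifferent between their pure strategies, so the opponent's mix sets the indifference.
Player B indifferent between P and Q: p·(-1) + (1−p)·(-1) = p·(-3) + (1−p)·3 ⟹ (-1) + 0p = 3 + (-6)p ⟹ p = 2/3.
Player A indifferent between P and Q: q·1 + (1−q)·4 = q·6 + (1−q)·(-7) ⟹ 4 + (-3)q = (-7) + 13q ⟹ q = 11/16.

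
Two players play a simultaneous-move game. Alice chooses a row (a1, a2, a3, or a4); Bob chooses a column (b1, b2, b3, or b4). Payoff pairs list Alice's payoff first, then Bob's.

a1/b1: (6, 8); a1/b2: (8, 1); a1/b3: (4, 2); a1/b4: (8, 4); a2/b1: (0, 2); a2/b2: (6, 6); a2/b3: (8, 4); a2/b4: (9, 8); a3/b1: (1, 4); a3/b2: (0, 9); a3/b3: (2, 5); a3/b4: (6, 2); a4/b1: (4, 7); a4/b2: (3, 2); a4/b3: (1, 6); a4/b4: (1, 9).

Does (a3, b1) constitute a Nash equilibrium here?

No

Holding Bob at b1: Alice gets 1 from a3 but could get 6 by switching to a1. Alice has a profitable deviation.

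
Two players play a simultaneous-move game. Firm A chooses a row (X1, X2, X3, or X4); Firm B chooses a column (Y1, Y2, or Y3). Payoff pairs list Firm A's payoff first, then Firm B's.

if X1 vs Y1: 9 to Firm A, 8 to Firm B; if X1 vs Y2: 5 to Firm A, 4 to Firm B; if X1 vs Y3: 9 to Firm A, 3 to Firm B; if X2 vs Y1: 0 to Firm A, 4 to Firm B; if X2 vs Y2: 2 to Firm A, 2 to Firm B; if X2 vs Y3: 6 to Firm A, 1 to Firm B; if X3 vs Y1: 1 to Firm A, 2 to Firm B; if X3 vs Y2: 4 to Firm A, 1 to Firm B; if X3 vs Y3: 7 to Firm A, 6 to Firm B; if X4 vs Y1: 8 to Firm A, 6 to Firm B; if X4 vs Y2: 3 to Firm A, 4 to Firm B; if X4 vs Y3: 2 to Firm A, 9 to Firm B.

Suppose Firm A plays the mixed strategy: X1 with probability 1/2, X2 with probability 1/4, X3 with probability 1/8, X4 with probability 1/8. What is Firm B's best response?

Firm B's best reply maximizes expected payoff against the mix.
Y1: (1/2)·8 + (1/4)·4 + (1/8)·2 + (1/8)·6 = 6
Y2: (1/2)·4 + (1/4)·2 + (1/8)·1 + (1/8)·4 = 25/8
Y3: (1/2)·3 + (1/4)·1 + (1/8)·6 + (1/8)·9 = 29/8
Highest expected payoff is 6, from Y1.

Y1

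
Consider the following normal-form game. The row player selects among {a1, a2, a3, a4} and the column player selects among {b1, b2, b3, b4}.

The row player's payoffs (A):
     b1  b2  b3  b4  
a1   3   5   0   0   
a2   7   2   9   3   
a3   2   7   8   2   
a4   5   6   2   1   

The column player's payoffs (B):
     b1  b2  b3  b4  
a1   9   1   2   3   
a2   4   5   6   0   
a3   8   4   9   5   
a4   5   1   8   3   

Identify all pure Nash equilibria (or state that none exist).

(a2, b3)

Check mutual best responses: a cell is a NE iff neither player can gain by unilaterally deviating.
The row player's best responses — vs b1: a2 (payoff 7); vs b2: a3 (payoff 7); vs b3: a2 (payoff 9); vs b4: a2 (payoff 3).
The column player's best responses — vs a1: b1 (payoff 9); vs a2: b3 (payoff 6); vs a3: b3 (payoff 9); vs a4: b3 (payoff 8).
The only mutual best response is (a2, b3); neither player gains by switching there.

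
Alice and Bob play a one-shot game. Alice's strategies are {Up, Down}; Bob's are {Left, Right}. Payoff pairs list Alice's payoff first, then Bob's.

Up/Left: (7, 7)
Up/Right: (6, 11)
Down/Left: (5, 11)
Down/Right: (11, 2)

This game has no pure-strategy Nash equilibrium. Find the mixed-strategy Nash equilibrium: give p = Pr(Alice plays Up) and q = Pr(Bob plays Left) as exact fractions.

Each player's mixing probability is pinned down by making the *other* player indifferent.
Bob indifferent between Left and Right: p·7 + (1−p)·11 = p·11 + (1−p)·2 ⟹ 11 + (-4)p = 2 + 9p ⟹ p = 9/13.
Alice indifferent between Up and Down: q·7 + (1−q)·6 = q·5 + (1−q)·11 ⟹ 6 + 1q = 11 + (-6)q ⟹ q = 5/7.

p = 9/13, q = 5/7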